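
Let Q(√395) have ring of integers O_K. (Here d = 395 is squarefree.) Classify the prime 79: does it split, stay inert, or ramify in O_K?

p ramifies

d = 395 ≡ 3 (mod 4), so O_K = ℤ[√395] and disc(K) = 4d = 1580.
Ramification test: 79 | 1580. The prime 79 ramifies in K.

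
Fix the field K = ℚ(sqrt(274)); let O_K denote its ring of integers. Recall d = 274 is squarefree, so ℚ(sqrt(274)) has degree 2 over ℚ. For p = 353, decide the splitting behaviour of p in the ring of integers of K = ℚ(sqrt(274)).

d = 274 ≡ 2 (mod 4), so O_K = ℤ[√274] and disc(K) = 4d = 1096.
disc(K) = 1096 is not divisible by 353; 353 is unramified.
(274/353) = 274^176 mod 353 = 352, giving Legendre symbol -1.
Legendre symbol -1 ⇒ 353 is inert.

p is inert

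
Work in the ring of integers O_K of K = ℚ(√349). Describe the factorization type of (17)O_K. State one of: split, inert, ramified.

Since 349 ≡ 1 mod 4, the ring of integers is ℤ[(1+√349)/2] with discriminant 349.
17 ∤ 349, so 17 is unramified.
Euler's criterion: 349^8 mod 17 = 1. Thus (349|17) = 1.
(349/17) = 1, so 17 splits.

p splits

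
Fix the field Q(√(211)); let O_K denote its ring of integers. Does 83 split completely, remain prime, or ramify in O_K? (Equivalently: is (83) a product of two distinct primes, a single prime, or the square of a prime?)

Since 211 ≢ 1 mod 4, the ring of integers is ℤ[√211] with discriminant 4·211 = 844.
disc(K) = 844 is not divisible by 83; 83 is unramified.
(211/83) = 45^41 mod 83 = 82, giving Legendre symbol -1.
(211/83) = -1, so 83 is inert.

inert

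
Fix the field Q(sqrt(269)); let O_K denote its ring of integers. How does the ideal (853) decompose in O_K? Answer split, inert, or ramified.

Since 269 ≡ 1 mod 4, the ring of integers is ℤ[(1+√269)/2] with discriminant 269.
Since gcd(853, 269) = 1 the prime 853 does not ramify.
Compute (269/853) via Euler: 269^((853-1)/2) mod 853 = 852, so (269/853) = -1.
d is a non-residue mod p, hence 853 remains inert in O_K.

inert — (853) stays prime in O_K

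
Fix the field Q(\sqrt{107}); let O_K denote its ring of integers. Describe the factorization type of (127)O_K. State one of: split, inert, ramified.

split — (127) = 𝔭₁𝔭₂ with 𝔭₁ ≠ 𝔭₂

d = 107 ≡ 3 (mod 4), so O_K = ℤ[√107] and disc(K) = 4d = 428.
disc(K) = 428 is not divisible by 127; 127 is unramified.
(107/127) = 107^63 mod 127 = 1, giving Legendre symbol 1.
Legendre symbol 1 ⇒ 127 is split.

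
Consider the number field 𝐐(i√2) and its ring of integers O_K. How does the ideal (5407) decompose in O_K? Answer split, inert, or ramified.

remains prime (inert)

Since -2 ≢ 1 mod 4, the ring of integers is ℤ[√-2] with discriminant 4·(-2) = -8.
Since gcd(5407, -8) = 1 the prime 5407 does not ramify.
Legendre symbol by Euler's criterion: (-2/5407) ≡ (-2)^2703 ≡ 5406 (mod 5407), i.e. (-2/5407) = -1.
(-2/5407) = -1, so 5407 is inert.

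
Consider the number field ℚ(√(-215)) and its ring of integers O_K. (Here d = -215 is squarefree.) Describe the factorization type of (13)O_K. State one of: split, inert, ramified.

remains prime (inert)

Since -215 ≡ 1 mod 4, the ring of integers is ℤ[(1+√-215)/2] with discriminant -215.
13 ∤ -215, so 13 is unramified.
(-215/13) = 6^6 mod 13 = 12, giving Legendre symbol -1.
d is a non-residue mod p, hence 13 remains inert in O_K.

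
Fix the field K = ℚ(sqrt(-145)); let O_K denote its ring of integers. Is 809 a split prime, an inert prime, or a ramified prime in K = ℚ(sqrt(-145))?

d = -145 ≡ 3 (mod 4), so O_K = ℤ[√-145] and disc(K) = 4d = -580.
809 ∤ -580, so 809 is unramified.
Legendre symbol by Euler's criterion: (-145/809) ≡ (-145)^404 ≡ 808 (mod 809), i.e. (-145/809) = -1.
Legendre symbol -1 ⇒ 809 is inert.

remains prime (inert)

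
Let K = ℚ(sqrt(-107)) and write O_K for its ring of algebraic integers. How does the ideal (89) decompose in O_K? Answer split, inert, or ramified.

Since -107 ≡ 1 mod 4, the ring of integers is ℤ[(1+√-107)/2] with discriminant -107.
Since gcd(89, -107) = 1 the prime 89 does not ramify.
Euler's criterion: (-107)^44 mod 89 = 1. Thus (-107|89) = 1.
(-107/89) = 1, so 89 splits.

split — (89) = 𝔭₁𝔭₂ with 𝔭₁ ≠ 𝔭₂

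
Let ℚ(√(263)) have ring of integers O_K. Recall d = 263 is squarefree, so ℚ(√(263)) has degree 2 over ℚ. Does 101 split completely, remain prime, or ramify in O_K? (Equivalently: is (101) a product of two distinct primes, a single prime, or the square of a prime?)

inert

Since 263 ≢ 1 mod 4, the ring of integers is ℤ[√263] with discriminant 4·263 = 1052.
101 ∤ 1052, so 101 is unramified.
Euler's criterion: 263^50 mod 101 = 100. Thus (263|101) = -1.
Legendre symbol -1 ⇒ 101 is inert.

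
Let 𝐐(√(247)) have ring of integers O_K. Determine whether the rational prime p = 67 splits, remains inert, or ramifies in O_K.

d = 247 ≡ 3 (mod 4), so O_K = ℤ[√247] and disc(K) = 4d = 988.
disc(K) = 988 is not divisible by 67; 67 is unramified.
Compute (247/67) via Euler: 46^((67-1)/2) mod 67 = 66, so (247/67) = -1.
d is a non-residue mod p, hence 67 remains inert in O_K.

inert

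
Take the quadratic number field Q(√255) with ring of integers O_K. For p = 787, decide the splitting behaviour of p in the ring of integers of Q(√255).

787 remains inert

Since 255 ≢ 1 mod 4, the ring of integers is ℤ[√255] with discriminant 4·255 = 1020.
787 ∤ 1020, so 787 is unramified.
Compute (255/787) via Euler: 255^((787-1)/2) mod 787 = 786, so (255/787) = -1.
d is a non-residue mod p, hence 787 remains inert in O_K.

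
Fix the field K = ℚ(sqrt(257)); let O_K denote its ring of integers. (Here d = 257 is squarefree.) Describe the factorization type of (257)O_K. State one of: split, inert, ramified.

d = 257 ≡ 1 (mod 4), so O_K = ℤ[(1+√257)/2] and disc(K) = d = 257.
Ramification test: 257 | 257. The prime 257 ramifies in K.

ramified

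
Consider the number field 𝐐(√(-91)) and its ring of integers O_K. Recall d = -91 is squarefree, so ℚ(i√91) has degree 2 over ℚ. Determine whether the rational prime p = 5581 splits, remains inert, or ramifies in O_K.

split — (5581) = 𝔭₁𝔭₂ with 𝔭₁ ≠ 𝔭₂

Since -91 ≡ 1 mod 4, the ring of integers is ℤ[(1+√-91)/2] with discriminant -91.
disc(K) = -91 is not divisible by 5581; 5581 is unramified.
Compute (-91/5581) via Euler: 5490^((5581-1)/2) mod 5581 = 1, so (-91/5581) = 1.
Legendre symbol 1 ⇒ 5581 is split.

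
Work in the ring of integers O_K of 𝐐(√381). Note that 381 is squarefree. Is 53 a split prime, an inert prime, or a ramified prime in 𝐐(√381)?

53 splits in O_K

d = 381 ≡ 1 (mod 4), so O_K = ℤ[(1+√381)/2] and disc(K) = d = 381.
Since gcd(53, 381) = 1 the prime 53 does not ramify.
Euler's criterion: 381^26 mod 53 = 1. Thus (381|53) = 1.
d is a quadratic residue mod p, hence 53 splits in O_K.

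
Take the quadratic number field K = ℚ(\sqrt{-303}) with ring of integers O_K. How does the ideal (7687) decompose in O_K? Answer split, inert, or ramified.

-303 mod 4 = 1, hence disc K = -303 and O_K = ℤ[(1+√-303)/2].
disc(K) = -303 is not divisible by 7687; 7687 is unramified.
Compute (-303/7687) via Euler: 7384^((7687-1)/2) mod 7687 = 7686, so (-303/7687) = -1.
d is a non-residue mod p, hence 7687 remains inert in O_K.

7687 remains inert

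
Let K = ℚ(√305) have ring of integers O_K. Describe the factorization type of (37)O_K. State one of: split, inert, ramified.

d = 305 ≡ 1 (mod 4), so O_K = ℤ[(1+√305)/2] and disc(K) = d = 305.
Since gcd(37, 305) = 1 the prime 37 does not ramify.
Legendre symbol by Euler's criterion: (305/37) ≡ 305^18 ≡ 1 (mod 37), i.e. (305/37) = 1.
(305/37) = 1, so 37 splits.

37 splits in O_K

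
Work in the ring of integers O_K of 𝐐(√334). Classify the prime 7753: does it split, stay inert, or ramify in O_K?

remains prime (inert)

Since 334 ≢ 1 mod 4, the ring of integers is ℤ[√334] with discriminant 4·334 = 1336.
Since gcd(7753, 1336) = 1 the prime 7753 does not ramify.
Euler's criterion: 334^3876 mod 7753 = 7752. Thus (334|7753) = -1.
(334/7753) = -1, so 7753 is inert.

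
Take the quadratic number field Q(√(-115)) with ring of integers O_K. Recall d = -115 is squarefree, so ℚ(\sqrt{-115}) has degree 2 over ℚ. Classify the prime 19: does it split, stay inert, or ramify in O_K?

remains prime (inert)

Since -115 ≡ 1 mod 4, the ring of integers is ℤ[(1+√-115)/2] with discriminant -115.
19 ∤ -115, so 19 is unramified.
Euler's criterion: (-115)^9 mod 19 = 18. Thus (-115|19) = -1.
(-115/19) = -1, so 19 is inert.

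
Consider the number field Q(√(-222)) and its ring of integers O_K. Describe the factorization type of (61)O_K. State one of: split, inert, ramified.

d = -222 ≡ 2 (mod 4), so O_K = ℤ[√-222] and disc(K) = 4d = -888.
disc(K) = -888 is not divisible by 61; 61 is unramified.
Legendre symbol by Euler's criterion: (-222/61) ≡ (-222)^30 ≡ 1 (mod 61), i.e. (-222/61) = 1.
Legendre symbol 1 ⇒ 61 is split.

split — (61) = 𝔭₁𝔭₂ with 𝔭₁ ≠ 𝔭₂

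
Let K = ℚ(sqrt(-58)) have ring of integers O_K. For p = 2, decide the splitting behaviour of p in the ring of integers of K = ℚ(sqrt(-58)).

d = -58 ≡ 2 (mod 4), so O_K = ℤ[√-58] and disc(K) = 4d = -232.
disc(K) = -232 = 2·(-116), so p = 2 is ramified.

ramifies in O_K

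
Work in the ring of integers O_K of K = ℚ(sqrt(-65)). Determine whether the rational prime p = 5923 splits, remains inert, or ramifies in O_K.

remains prime (inert)

Since -65 ≢ 1 mod 4, the ring of integers is ℤ[√-65] with discriminant 4·(-65) = -260.
disc(K) = -260 is not divisible by 5923; 5923 is unramified.
(-65/5923) = 5858^2961 mod 5923 = 5922, giving Legendre symbol -1.
d is a non-residue mod p, hence 5923 remains inert in O_K.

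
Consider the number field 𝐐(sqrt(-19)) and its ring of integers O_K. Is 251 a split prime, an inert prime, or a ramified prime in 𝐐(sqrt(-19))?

split — (251) = 𝔭₁𝔭₂ with 𝔭₁ ≠ 𝔭₂

d = -19 ≡ 1 (mod 4), so O_K = ℤ[(1+√-19)/2] and disc(K) = d = -19.
disc(K) = -19 is not divisible by 251; 251 is unramified.
Euler's criterion: (-19)^125 mod 251 = 1. Thus (-19|251) = 1.
d is a quadratic residue mod p, hence 251 splits in O_K.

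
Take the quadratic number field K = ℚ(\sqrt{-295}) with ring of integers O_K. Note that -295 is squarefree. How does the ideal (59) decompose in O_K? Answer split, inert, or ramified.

ramified

-295 mod 4 = 1, hence disc K = -295 and O_K = ℤ[(1+√-295)/2].
disc(K) = -295 = 59·(-5), so p = 59 is ramified.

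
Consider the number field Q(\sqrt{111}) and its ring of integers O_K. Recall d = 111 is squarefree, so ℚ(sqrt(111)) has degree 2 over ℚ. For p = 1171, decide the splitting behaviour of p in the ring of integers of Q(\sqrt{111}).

split

Since 111 ≢ 1 mod 4, the ring of integers is ℤ[√111] with discriminant 4·111 = 444.
disc(K) = 444 is not divisible by 1171; 1171 is unramified.
Legendre symbol by Euler's criterion: (111/1171) ≡ 111^585 ≡ 1 (mod 1171), i.e. (111/1171) = 1.
(111/1171) = 1, so 1171 splits.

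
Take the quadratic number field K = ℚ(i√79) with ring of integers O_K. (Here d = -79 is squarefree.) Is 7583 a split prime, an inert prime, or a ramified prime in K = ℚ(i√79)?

d = -79 ≡ 1 (mod 4), so O_K = ℤ[(1+√-79)/2] and disc(K) = d = -79.
7583 ∤ -79, so 7583 is unramified.
Compute (-79/7583) via Euler: 7504^((7583-1)/2) mod 7583 = 7582, so (-79/7583) = -1.
(-79/7583) = -1, so 7583 is inert.

remains prime (inert)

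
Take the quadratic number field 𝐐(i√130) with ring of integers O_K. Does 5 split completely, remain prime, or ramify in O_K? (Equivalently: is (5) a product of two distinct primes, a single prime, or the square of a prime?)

Since -130 ≢ 1 mod 4, the ring of integers is ℤ[√-130] with discriminant 4·(-130) = -520.
5 divides disc(K) = -520, so 5 ramifies.

ramifies in O_K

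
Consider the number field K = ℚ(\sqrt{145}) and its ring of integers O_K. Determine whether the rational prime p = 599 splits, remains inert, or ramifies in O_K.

145 mod 4 = 1, hence disc K = 145 and O_K = ℤ[(1+√145)/2].
599 ∤ 145, so 599 is unramified.
Euler's criterion: 145^299 mod 599 = 598. Thus (145|599) = -1.
d is a non-residue mod p, hence 599 remains inert in O_K.

p is inert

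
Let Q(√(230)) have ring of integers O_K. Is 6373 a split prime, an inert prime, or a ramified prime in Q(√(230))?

6373 splits in O_K

d = 230 ≡ 2 (mod 4), so O_K = ℤ[√230] and disc(K) = 4d = 920.
disc(K) = 920 is not divisible by 6373; 6373 is unramified.
Legendre symbol by Euler's criterion: (230/6373) ≡ 230^3186 ≡ 1 (mod 6373), i.e. (230/6373) = 1.
(230/6373) = 1, so 6373 splits.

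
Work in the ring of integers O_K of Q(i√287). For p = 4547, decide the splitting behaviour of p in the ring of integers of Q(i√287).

d = -287 ≡ 1 (mod 4), so O_K = ℤ[(1+√-287)/2] and disc(K) = d = -287.
disc(K) = -287 is not divisible by 4547; 4547 is unramified.
Compute (-287/4547) via Euler: 4260^((4547-1)/2) mod 4547 = 1, so (-287/4547) = 1.
(-287/4547) = 1, so 4547 splits.

p splits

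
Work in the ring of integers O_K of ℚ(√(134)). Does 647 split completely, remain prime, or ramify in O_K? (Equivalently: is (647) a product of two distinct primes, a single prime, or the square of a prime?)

Since 134 ≢ 1 mod 4, the ring of integers is ℤ[√134] with discriminant 4·134 = 536.
Since gcd(647, 536) = 1 the prime 647 does not ramify.
(134/647) = 134^323 mod 647 = 1, giving Legendre symbol 1.
d is a quadratic residue mod p, hence 647 splits in O_K.

p splits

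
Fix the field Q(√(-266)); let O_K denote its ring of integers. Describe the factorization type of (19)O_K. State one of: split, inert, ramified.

p ramifies

Since -266 ≢ 1 mod 4, the ring of integers is ℤ[√-266] with discriminant 4·(-266) = -1064.
Ramification test: 19 | -1064. The prime 19 ramifies in K.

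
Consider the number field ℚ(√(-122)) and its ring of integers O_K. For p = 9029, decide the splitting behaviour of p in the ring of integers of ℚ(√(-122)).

inert — (9029) stays prime in O_K

-122 mod 4 = 2, hence disc K = 4·(-122) = -488 and O_K = ℤ[√-122].
disc(K) = -488 is not divisible by 9029; 9029 is unramified.
Compute (-122/9029) via Euler: 8907^((9029-1)/2) mod 9029 = 9028, so (-122/9029) = -1.
(-122/9029) = -1, so 9029 is inert.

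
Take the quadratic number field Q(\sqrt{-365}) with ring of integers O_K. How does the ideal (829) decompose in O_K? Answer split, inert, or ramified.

-365 mod 4 = 3, hence disc K = 4·(-365) = -1460 and O_K = ℤ[√-365].
disc(K) = -1460 is not divisible by 829; 829 is unramified.
(-365/829) = 464^414 mod 829 = 828, giving Legendre symbol -1.
(-365/829) = -1, so 829 is inert.

inert — (829) stays prime in O_K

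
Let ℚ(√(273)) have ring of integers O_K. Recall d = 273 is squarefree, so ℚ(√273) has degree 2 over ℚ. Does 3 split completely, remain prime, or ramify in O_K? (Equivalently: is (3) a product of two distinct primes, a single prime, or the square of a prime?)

d = 273 ≡ 1 (mod 4), so O_K = ℤ[(1+√273)/2] and disc(K) = d = 273.
disc(K) = 273 = 3·91, so p = 3 is ramified.

3 is ramified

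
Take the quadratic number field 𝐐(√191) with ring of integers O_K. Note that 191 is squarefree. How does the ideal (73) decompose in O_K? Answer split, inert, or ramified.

191 mod 4 = 3, hence disc K = 4·191 = 764 and O_K = ℤ[√191].
Since gcd(73, 764) = 1 the prime 73 does not ramify.
Legendre symbol by Euler's criterion: (191/73) ≡ 191^36 ≡ 72 (mod 73), i.e. (191/73) = -1.
Legendre symbol -1 ⇒ 73 is inert.

73 remains inert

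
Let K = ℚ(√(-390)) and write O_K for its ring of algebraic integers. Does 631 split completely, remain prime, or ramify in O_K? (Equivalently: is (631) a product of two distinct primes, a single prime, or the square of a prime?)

Since -390 ≢ 1 mod 4, the ring of integers is ℤ[√-390] with discriminant 4·(-390) = -1560.
disc(K) = -1560 is not divisible by 631; 631 is unramified.
Euler's criterion: (-390)^315 mod 631 = 630. Thus (-390|631) = -1.
(-390/631) = -1, so 631 is inert.

remains prime (inert)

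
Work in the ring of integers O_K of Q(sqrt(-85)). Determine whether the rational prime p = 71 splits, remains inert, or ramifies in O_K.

Since -85 ≢ 1 mod 4, the ring of integers is ℤ[√-85] with discriminant 4·(-85) = -340.
Since gcd(71, -340) = 1 the prime 71 does not ramify.
Euler's criterion: (-85)^35 mod 71 = 1. Thus (-85|71) = 1.
(-85/71) = 1, so 71 splits.

split — (71) = 𝔭₁𝔭₂ with 𝔭₁ ≠ 𝔭₂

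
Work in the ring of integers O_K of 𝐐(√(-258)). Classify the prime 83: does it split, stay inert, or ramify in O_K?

d = -258 ≡ 2 (mod 4), so O_K = ℤ[√-258] and disc(K) = 4d = -1032.
disc(K) = -1032 is not divisible by 83; 83 is unramified.
Compute (-258/83) via Euler: 74^((83-1)/2) mod 83 = 82, so (-258/83) = -1.
(-258/83) = -1, so 83 is inert.

remains prime (inert)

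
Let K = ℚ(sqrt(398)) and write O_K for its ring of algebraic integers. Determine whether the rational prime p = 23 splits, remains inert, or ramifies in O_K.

23 remains inert

Since 398 ≢ 1 mod 4, the ring of integers is ℤ[√398] with discriminant 4·398 = 1592.
23 ∤ 1592, so 23 is unramified.
Legendre symbol by Euler's criterion: (398/23) ≡ 398^11 ≡ 22 (mod 23), i.e. (398/23) = -1.
Legendre symbol -1 ⇒ 23 is inert.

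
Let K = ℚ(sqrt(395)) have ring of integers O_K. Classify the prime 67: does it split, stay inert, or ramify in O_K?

395 mod 4 = 3, hence disc K = 4·395 = 1580 and O_K = ℤ[√395].
disc(K) = 1580 is not divisible by 67; 67 is unramified.
Compute (395/67) via Euler: 60^((67-1)/2) mod 67 = 1, so (395/67) = 1.
d is a quadratic residue mod p, hence 67 splits in O_K.

67 splits in O_K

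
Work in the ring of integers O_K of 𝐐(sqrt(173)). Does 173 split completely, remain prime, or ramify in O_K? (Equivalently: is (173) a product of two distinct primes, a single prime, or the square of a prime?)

ramified

173 mod 4 = 1, hence disc K = 173 and O_K = ℤ[(1+√173)/2].
Ramification test: 173 | 173. The prime 173 ramifies in K.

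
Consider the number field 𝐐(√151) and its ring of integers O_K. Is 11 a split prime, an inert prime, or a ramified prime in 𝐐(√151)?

151 mod 4 = 3, hence disc K = 4·151 = 604 and O_K = ℤ[√151].
11 ∤ 604, so 11 is unramified.
Legendre symbol by Euler's criterion: (151/11) ≡ 151^5 ≡ 10 (mod 11), i.e. (151/11) = -1.
Legendre symbol -1 ⇒ 11 is inert.

inert — (11) stays prime in O_K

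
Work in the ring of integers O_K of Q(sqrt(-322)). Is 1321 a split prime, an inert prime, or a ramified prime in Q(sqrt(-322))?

1321 splits in O_K

d = -322 ≡ 2 (mod 4), so O_K = ℤ[√-322] and disc(K) = 4d = -1288.
Since gcd(1321, -1288) = 1 the prime 1321 does not ramify.
(-322/1321) = 999^660 mod 1321 = 1, giving Legendre symbol 1.
(-322/1321) = 1, so 1321 splits.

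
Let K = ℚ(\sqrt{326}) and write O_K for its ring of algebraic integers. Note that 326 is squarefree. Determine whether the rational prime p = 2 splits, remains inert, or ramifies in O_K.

2 is ramified

d = 326 ≡ 2 (mod 4), so O_K = ℤ[√326] and disc(K) = 4d = 1304.
Ramification test: 2 | 1304. The prime 2 ramifies in K.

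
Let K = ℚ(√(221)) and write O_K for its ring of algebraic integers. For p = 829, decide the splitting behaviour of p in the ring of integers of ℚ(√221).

221 mod 4 = 1, hence disc K = 221 and O_K = ℤ[(1+√221)/2].
disc(K) = 221 is not divisible by 829; 829 is unramified.
(221/829) = 221^414 mod 829 = 1, giving Legendre symbol 1.
d is a quadratic residue mod p, hence 829 splits in O_K.

p splits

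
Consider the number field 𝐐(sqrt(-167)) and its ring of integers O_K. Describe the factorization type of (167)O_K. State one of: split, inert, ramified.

ramified

-167 mod 4 = 1, hence disc K = -167 and O_K = ℤ[(1+√-167)/2].
167 divides disc(K) = -167, so 167 ramifies.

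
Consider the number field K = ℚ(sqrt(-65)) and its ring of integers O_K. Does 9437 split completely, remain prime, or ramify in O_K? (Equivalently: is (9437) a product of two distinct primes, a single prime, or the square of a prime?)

9437 remains inert

Since -65 ≢ 1 mod 4, the ring of integers is ℤ[√-65] with discriminant 4·(-65) = -260.
9437 ∤ -260, so 9437 is unramified.
Legendre symbol by Euler's criterion: (-65/9437) ≡ (-65)^4718 ≡ 9436 (mod 9437), i.e. (-65/9437) = -1.
(-65/9437) = -1, so 9437 is inert.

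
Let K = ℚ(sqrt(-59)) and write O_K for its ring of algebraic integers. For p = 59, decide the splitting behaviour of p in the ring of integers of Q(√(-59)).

Since -59 ≡ 1 mod 4, the ring of integers is ℤ[(1+√-59)/2] with discriminant -59.
Ramification test: 59 | -59. The prime 59 ramifies in K.

59 is ramified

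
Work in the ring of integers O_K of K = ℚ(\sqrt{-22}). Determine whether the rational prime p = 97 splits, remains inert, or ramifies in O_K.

split

Since -22 ≢ 1 mod 4, the ring of integers is ℤ[√-22] with discriminant 4·(-22) = -88.
97 ∤ -88, so 97 is unramified.
Legendre symbol by Euler's criterion: (-22/97) ≡ (-22)^48 ≡ 1 (mod 97), i.e. (-22/97) = 1.
(-22/97) = 1, so 97 splits.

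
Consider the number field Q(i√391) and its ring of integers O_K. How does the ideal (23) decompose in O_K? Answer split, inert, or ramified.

ramifies in O_K

Since -391 ≡ 1 mod 4, the ring of integers is ℤ[(1+√-391)/2] with discriminant -391.
Ramification test: 23 | -391. The prime 23 ramifies in K.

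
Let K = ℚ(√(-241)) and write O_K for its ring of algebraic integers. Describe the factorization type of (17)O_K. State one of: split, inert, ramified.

inert

-241 mod 4 = 3, hence disc K = 4·(-241) = -964 and O_K = ℤ[√-241].
disc(K) = -964 is not divisible by 17; 17 is unramified.
Euler's criterion: (-241)^8 mod 17 = 16. Thus (-241|17) = -1.
d is a non-residue mod p, hence 17 remains inert in O_K.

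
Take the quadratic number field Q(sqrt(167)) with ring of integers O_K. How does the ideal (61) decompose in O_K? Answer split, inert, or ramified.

splits completely

167 mod 4 = 3, hence disc K = 4·167 = 668 and O_K = ℤ[√167].
disc(K) = 668 is not divisible by 61; 61 is unramified.
Euler's criterion: 167^30 mod 61 = 1. Thus (167|61) = 1.
(167/61) = 1, so 61 splits.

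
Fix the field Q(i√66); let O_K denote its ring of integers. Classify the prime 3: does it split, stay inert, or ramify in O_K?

-66 mod 4 = 2, hence disc K = 4·(-66) = -264 and O_K = ℤ[√-66].
Ramification test: 3 | -264. The prime 3 ramifies in K.

ramified — (3) = 𝔭²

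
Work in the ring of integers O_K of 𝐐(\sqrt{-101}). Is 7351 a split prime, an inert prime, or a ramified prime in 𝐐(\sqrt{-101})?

Since -101 ≢ 1 mod 4, the ring of integers is ℤ[√-101] with discriminant 4·(-101) = -404.
Since gcd(7351, -404) = 1 the prime 7351 does not ramify.
Legendre symbol by Euler's criterion: (-101/7351) ≡ (-101)^3675 ≡ 7350 (mod 7351), i.e. (-101/7351) = -1.
Legendre symbol -1 ⇒ 7351 is inert.

remains prime (inert)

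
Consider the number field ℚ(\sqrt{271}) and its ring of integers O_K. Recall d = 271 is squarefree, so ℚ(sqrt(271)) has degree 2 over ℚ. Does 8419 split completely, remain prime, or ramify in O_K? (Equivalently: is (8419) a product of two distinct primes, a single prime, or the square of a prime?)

Since 271 ≢ 1 mod 4, the ring of integers is ℤ[√271] with discriminant 4·271 = 1084.
8419 ∤ 1084, so 8419 is unramified.
(271/8419) = 271^4209 mod 8419 = 8418, giving Legendre symbol -1.
Legendre symbol -1 ⇒ 8419 is inert.

remains prime (inert)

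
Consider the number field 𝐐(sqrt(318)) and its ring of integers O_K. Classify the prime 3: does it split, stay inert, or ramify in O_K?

p ramifies

d = 318 ≡ 2 (mod 4), so O_K = ℤ[√318] and disc(K) = 4d = 1272.
Ramification test: 3 | 1272. The prime 3 ramifies in K.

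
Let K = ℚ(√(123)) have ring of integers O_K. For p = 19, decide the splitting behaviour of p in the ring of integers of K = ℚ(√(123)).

19 splits in O_K

Since 123 ≢ 1 mod 4, the ring of integers is ℤ[√123] with discriminant 4·123 = 492.
Since gcd(19, 492) = 1 the prime 19 does not ramify.
Euler's criterion: 123^9 mod 19 = 1. Thus (123|19) = 1.
(123/19) = 1, so 19 splits.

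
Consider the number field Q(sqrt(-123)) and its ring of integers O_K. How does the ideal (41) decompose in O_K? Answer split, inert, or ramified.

d = -123 ≡ 1 (mod 4), so O_K = ℤ[(1+√-123)/2] and disc(K) = d = -123.
disc(K) = -123 = 41·(-3), so p = 41 is ramified.

p ramifies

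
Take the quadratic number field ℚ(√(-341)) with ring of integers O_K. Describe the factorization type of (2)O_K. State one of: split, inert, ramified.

d = -341 ≡ 3 (mod 4), so O_K = ℤ[√-341] and disc(K) = 4d = -1364.
Ramification test: 2 | -1364. The prime 2 ramifies in K.

ramifies in O_K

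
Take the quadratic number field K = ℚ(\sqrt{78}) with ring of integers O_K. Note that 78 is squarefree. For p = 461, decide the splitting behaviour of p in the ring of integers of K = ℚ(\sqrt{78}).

461 remains inert

Since 78 ≢ 1 mod 4, the ring of integers is ℤ[√78] with discriminant 4·78 = 312.
disc(K) = 312 is not divisible by 461; 461 is unramified.
(78/461) = 78^230 mod 461 = 460, giving Legendre symbol -1.
d is a non-residue mod p, hence 461 remains inert in O_K.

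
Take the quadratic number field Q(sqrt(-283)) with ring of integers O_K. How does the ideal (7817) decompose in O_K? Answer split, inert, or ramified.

split

-283 mod 4 = 1, hence disc K = -283 and O_K = ℤ[(1+√-283)/2].
Since gcd(7817, -283) = 1 the prime 7817 does not ramify.
Compute (-283/7817) via Euler: 7534^((7817-1)/2) mod 7817 = 1, so (-283/7817) = 1.
d is a quadratic residue mod p, hence 7817 splits in O_K.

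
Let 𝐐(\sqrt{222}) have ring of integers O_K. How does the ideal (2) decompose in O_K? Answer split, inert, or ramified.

ramifies in O_K

222 mod 4 = 2, hence disc K = 4·222 = 888 and O_K = ℤ[√222].
2 divides disc(K) = 888, so 2 ramifies.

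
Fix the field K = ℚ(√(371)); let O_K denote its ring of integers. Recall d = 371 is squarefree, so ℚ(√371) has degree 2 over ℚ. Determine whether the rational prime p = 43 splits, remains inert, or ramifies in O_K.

inert — (43) stays prime in O_K

Since 371 ≢ 1 mod 4, the ring of integers is ℤ[√371] with discriminant 4·371 = 1484.
Since gcd(43, 1484) = 1 the prime 43 does not ramify.
(371/43) = 27^21 mod 43 = 42, giving Legendre symbol -1.
(371/43) = -1, so 43 is inert.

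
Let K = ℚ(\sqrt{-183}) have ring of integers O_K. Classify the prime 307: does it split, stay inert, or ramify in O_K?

d = -183 ≡ 1 (mod 4), so O_K = ℤ[(1+√-183)/2] and disc(K) = d = -183.
Since gcd(307, -183) = 1 the prime 307 does not ramify.
Euler's criterion: (-183)^153 mod 307 = 306. Thus (-183|307) = -1.
Legendre symbol -1 ⇒ 307 is inert.

inert — (307) stays prime in O_K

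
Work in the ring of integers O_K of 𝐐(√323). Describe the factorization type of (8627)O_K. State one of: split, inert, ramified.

p is inert

323 mod 4 = 3, hence disc K = 4·323 = 1292 and O_K = ℤ[√323].
Since gcd(8627, 1292) = 1 the prime 8627 does not ramify.
Compute (323/8627) via Euler: 323^((8627-1)/2) mod 8627 = 8626, so (323/8627) = -1.
Legendre symbol -1 ⇒ 8627 is inert.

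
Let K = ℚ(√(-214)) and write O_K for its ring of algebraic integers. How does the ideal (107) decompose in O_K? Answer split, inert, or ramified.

d = -214 ≡ 2 (mod 4), so O_K = ℤ[√-214] and disc(K) = 4d = -856.
107 divides disc(K) = -856, so 107 ramifies.

ramifies in O_K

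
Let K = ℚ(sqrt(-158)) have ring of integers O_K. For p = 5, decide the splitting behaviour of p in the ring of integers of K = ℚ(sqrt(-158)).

-158 mod 4 = 2, hence disc K = 4·(-158) = -632 and O_K = ℤ[√-158].
disc(K) = -632 is not divisible by 5; 5 is unramified.
Legendre symbol by Euler's criterion: (-158/5) ≡ (-158)^2 ≡ 4 (mod 5), i.e. (-158/5) = -1.
Legendre symbol -1 ⇒ 5 is inert.

remains prime (inert)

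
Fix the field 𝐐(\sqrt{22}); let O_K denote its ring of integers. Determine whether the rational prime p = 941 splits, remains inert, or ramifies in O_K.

22 mod 4 = 2, hence disc K = 4·22 = 88 and O_K = ℤ[√22].
Since gcd(941, 88) = 1 the prime 941 does not ramify.
Euler's criterion: 22^470 mod 941 = 1. Thus (22|941) = 1.
Legendre symbol 1 ⇒ 941 is split.

split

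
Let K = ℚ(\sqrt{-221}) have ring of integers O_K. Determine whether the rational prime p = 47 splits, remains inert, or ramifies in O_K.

split — (47) = 𝔭₁𝔭₂ with 𝔭₁ ≠ 𝔭₂

d = -221 ≡ 3 (mod 4), so O_K = ℤ[√-221] and disc(K) = 4d = -884.
47 ∤ -884, so 47 is unramified.
(-221/47) = 14^23 mod 47 = 1, giving Legendre symbol 1.
Legendre symbol 1 ⇒ 47 is split.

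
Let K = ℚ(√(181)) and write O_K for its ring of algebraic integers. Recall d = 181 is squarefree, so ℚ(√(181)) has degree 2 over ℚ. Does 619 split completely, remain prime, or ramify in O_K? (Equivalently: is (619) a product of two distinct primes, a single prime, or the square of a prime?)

inert

d = 181 ≡ 1 (mod 4), so O_K = ℤ[(1+√181)/2] and disc(K) = d = 181.
Since gcd(619, 181) = 1 the prime 619 does not ramify.
Compute (181/619) via Euler: 181^((619-1)/2) mod 619 = 618, so (181/619) = -1.
d is a non-residue mod p, hence 619 remains inert in O_K.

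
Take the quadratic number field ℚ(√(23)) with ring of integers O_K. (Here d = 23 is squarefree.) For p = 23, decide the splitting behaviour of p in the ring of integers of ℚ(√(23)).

23 is ramified

Since 23 ≢ 1 mod 4, the ring of integers is ℤ[√23] with discriminant 4·23 = 92.
23 divides disc(K) = 92, so 23 ramifies.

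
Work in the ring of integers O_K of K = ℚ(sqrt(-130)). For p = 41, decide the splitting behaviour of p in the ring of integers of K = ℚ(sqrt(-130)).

remains prime (inert)

-130 mod 4 = 2, hence disc K = 4·(-130) = -520 and O_K = ℤ[√-130].
Since gcd(41, -520) = 1 the prime 41 does not ramify.
Euler's criterion: (-130)^20 mod 41 = 40. Thus (-130|41) = -1.
Legendre symbol -1 ⇒ 41 is inert.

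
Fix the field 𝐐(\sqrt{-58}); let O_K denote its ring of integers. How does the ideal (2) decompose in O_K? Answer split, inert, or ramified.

2 is ramified

Since -58 ≢ 1 mod 4, the ring of integers is ℤ[√-58] with discriminant 4·(-58) = -232.
Ramification test: 2 | -232. The prime 2 ramifies in K.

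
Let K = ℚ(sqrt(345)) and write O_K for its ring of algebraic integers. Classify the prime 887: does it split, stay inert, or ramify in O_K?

887 splits in O_K

Since 345 ≡ 1 mod 4, the ring of integers is ℤ[(1+√345)/2] with discriminant 345.
Since gcd(887, 345) = 1 the prime 887 does not ramify.
Compute (345/887) via Euler: 345^((887-1)/2) mod 887 = 1, so (345/887) = 1.
(345/887) = 1, so 887 splits.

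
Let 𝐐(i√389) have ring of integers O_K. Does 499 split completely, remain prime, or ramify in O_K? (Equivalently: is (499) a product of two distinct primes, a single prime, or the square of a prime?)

Since -389 ≢ 1 mod 4, the ring of integers is ℤ[√-389] with discriminant 4·(-389) = -1556.
Since gcd(499, -1556) = 1 the prime 499 does not ramify.
Euler's criterion: (-389)^249 mod 499 = 1. Thus (-389|499) = 1.
d is a quadratic residue mod p, hence 499 splits in O_K.

split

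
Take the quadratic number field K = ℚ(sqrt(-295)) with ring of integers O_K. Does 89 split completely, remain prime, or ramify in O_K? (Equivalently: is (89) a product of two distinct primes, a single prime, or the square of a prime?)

inert

-295 mod 4 = 1, hence disc K = -295 and O_K = ℤ[(1+√-295)/2].
89 ∤ -295, so 89 is unramified.
Compute (-295/89) via Euler: 61^((89-1)/2) mod 89 = 88, so (-295/89) = -1.
(-295/89) = -1, so 89 is inert.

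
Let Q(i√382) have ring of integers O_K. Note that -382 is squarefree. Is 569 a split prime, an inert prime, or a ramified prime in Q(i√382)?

p is inert

-382 mod 4 = 2, hence disc K = 4·(-382) = -1528 and O_K = ℤ[√-382].
Since gcd(569, -1528) = 1 the prime 569 does not ramify.
(-382/569) = 187^284 mod 569 = 568, giving Legendre symbol -1.
(-382/569) = -1, so 569 is inert.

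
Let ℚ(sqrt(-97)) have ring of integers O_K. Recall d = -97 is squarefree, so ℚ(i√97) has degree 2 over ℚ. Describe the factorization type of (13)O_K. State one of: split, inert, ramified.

inert — (13) stays prime in O_K

d = -97 ≡ 3 (mod 4), so O_K = ℤ[√-97] and disc(K) = 4d = -388.
disc(K) = -388 is not divisible by 13; 13 is unramified.
(-97/13) = 7^6 mod 13 = 12, giving Legendre symbol -1.
(-97/13) = -1, so 13 is inert.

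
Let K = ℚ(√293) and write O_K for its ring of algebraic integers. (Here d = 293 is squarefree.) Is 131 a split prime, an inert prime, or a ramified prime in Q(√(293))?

d = 293 ≡ 1 (mod 4), so O_K = ℤ[(1+√293)/2] and disc(K) = d = 293.
Since gcd(131, 293) = 1 the prime 131 does not ramify.
Compute (293/131) via Euler: 31^((131-1)/2) mod 131 = 130, so (293/131) = -1.
(293/131) = -1, so 131 is inert.

inert — (131) stays prime in O_K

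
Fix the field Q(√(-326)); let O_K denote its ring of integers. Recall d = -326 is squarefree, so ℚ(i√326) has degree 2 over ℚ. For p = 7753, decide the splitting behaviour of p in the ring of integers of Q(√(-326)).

7753 remains inert

Since -326 ≢ 1 mod 4, the ring of integers is ℤ[√-326] with discriminant 4·(-326) = -1304.
disc(K) = -1304 is not divisible by 7753; 7753 is unramified.
Euler's criterion: (-326)^3876 mod 7753 = 7752. Thus (-326|7753) = -1.
Legendre symbol -1 ⇒ 7753 is inert.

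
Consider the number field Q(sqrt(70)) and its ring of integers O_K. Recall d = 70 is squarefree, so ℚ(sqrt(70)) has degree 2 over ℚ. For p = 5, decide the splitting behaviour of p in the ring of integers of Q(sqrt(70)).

Since 70 ≢ 1 mod 4, the ring of integers is ℤ[√70] with discriminant 4·70 = 280.
Ramification test: 5 | 280. The prime 5 ramifies in K.

5 is ramified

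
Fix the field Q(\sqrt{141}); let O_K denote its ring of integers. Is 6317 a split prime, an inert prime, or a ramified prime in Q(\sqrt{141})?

split — (6317) = 𝔭₁𝔭₂ with 𝔭₁ ≠ 𝔭₂

d = 141 ≡ 1 (mod 4), so O_K = ℤ[(1+√141)/2] and disc(K) = d = 141.
disc(K) = 141 is not divisible by 6317; 6317 is unramified.
Legendre symbol by Euler's criterion: (141/6317) ≡ 141^3158 ≡ 1 (mod 6317), i.e. (141/6317) = 1.
d is a quadratic residue mod p, hence 6317 splits in O_K.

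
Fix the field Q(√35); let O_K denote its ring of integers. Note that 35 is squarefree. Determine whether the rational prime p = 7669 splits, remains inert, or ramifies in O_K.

split

35 mod 4 = 3, hence disc K = 4·35 = 140 and O_K = ℤ[√35].
7669 ∤ 140, so 7669 is unramified.
Euler's criterion: 35^3834 mod 7669 = 1. Thus (35|7669) = 1.
(35/7669) = 1, so 7669 splits.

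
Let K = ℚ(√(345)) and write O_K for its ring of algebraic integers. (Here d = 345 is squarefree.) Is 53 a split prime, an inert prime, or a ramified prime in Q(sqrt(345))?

d = 345 ≡ 1 (mod 4), so O_K = ℤ[(1+√345)/2] and disc(K) = d = 345.
disc(K) = 345 is not divisible by 53; 53 is unramified.
Legendre symbol by Euler's criterion: (345/53) ≡ 345^26 ≡ 52 (mod 53), i.e. (345/53) = -1.
(345/53) = -1, so 53 is inert.

inert — (53) stays prime in O_K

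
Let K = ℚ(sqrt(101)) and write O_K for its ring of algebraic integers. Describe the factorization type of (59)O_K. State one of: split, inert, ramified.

101 mod 4 = 1, hence disc K = 101 and O_K = ℤ[(1+√101)/2].
59 ∤ 101, so 59 is unramified.
Compute (101/59) via Euler: 42^((59-1)/2) mod 59 = 58, so (101/59) = -1.
d is a non-residue mod p, hence 59 remains inert in O_K.

59 remains inert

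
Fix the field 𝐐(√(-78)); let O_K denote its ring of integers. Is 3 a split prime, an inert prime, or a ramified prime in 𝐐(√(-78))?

Since -78 ≢ 1 mod 4, the ring of integers is ℤ[√-78] with discriminant 4·(-78) = -312.
3 divides disc(K) = -312, so 3 ramifies.

p ramifies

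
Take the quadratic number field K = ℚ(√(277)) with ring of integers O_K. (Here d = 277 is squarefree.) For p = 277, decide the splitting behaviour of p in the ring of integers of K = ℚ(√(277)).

277 is ramified

Since 277 ≡ 1 mod 4, the ring of integers is ℤ[(1+√277)/2] with discriminant 277.
Ramification test: 277 | 277. The prime 277 ramifies in K.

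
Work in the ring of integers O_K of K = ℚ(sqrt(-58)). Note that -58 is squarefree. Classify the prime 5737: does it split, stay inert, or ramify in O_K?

Since -58 ≢ 1 mod 4, the ring of integers is ℤ[√-58] with discriminant 4·(-58) = -232.
5737 ∤ -232, so 5737 is unramified.
(-58/5737) = 5679^2868 mod 5737 = 1, giving Legendre symbol 1.
(-58/5737) = 1, so 5737 splits.

split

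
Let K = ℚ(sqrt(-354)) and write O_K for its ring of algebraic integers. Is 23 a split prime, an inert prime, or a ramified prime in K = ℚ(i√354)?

d = -354 ≡ 2 (mod 4), so O_K = ℤ[√-354] and disc(K) = 4d = -1416.
Since gcd(23, -1416) = 1 the prime 23 does not ramify.
Euler's criterion: (-354)^11 mod 23 = 22. Thus (-354|23) = -1.
d is a non-residue mod p, hence 23 remains inert in O_K.

inert — (23) stays prime in O_K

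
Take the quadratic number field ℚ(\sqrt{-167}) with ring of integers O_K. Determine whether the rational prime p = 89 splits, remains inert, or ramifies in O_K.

d = -167 ≡ 1 (mod 4), so O_K = ℤ[(1+√-167)/2] and disc(K) = d = -167.
disc(K) = -167 is not divisible by 89; 89 is unramified.
Legendre symbol by Euler's criterion: (-167/89) ≡ (-167)^44 ≡ 1 (mod 89), i.e. (-167/89) = 1.
Legendre symbol 1 ⇒ 89 is split.

split — (89) = 𝔭₁𝔭₂ with 𝔭₁ ≠ 𝔭₂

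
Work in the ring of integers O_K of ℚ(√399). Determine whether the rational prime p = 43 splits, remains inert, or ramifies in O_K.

43 remains inert

Since 399 ≢ 1 mod 4, the ring of integers is ℤ[√399] with discriminant 4·399 = 1596.
Since gcd(43, 1596) = 1 the prime 43 does not ramify.
Legendre symbol by Euler's criterion: (399/43) ≡ 399^21 ≡ 42 (mod 43), i.e. (399/43) = -1.
(399/43) = -1, so 43 is inert.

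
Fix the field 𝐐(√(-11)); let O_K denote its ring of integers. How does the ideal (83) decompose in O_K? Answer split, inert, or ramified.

Since -11 ≡ 1 mod 4, the ring of integers is ℤ[(1+√-11)/2] with discriminant -11.
disc(K) = -11 is not divisible by 83; 83 is unramified.
(-11/83) = 72^41 mod 83 = 82, giving Legendre symbol -1.
(-11/83) = -1, so 83 is inert.

inert — (83) stays prime in O_K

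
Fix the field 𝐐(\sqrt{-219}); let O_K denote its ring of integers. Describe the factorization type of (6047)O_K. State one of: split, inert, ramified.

Since -219 ≡ 1 mod 4, the ring of integers is ℤ[(1+√-219)/2] with discriminant -219.
6047 ∤ -219, so 6047 is unramified.
(-219/6047) = 5828^3023 mod 6047 = 6046, giving Legendre symbol -1.
Legendre symbol -1 ⇒ 6047 is inert.

remains prime (inert)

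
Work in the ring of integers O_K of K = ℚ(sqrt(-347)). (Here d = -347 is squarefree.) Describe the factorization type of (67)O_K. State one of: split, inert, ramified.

d = -347 ≡ 1 (mod 4), so O_K = ℤ[(1+√-347)/2] and disc(K) = d = -347.
67 ∤ -347, so 67 is unramified.
Euler's criterion: (-347)^33 mod 67 = 1. Thus (-347|67) = 1.
Legendre symbol 1 ⇒ 67 is split.

p splits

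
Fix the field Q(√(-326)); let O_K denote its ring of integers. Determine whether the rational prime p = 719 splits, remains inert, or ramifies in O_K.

inert

Since -326 ≢ 1 mod 4, the ring of integers is ℤ[√-326] with discriminant 4·(-326) = -1304.
disc(K) = -1304 is not divisible by 719; 719 is unramified.
Euler's criterion: (-326)^359 mod 719 = 718. Thus (-326|719) = -1.
(-326/719) = -1, so 719 is inert.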